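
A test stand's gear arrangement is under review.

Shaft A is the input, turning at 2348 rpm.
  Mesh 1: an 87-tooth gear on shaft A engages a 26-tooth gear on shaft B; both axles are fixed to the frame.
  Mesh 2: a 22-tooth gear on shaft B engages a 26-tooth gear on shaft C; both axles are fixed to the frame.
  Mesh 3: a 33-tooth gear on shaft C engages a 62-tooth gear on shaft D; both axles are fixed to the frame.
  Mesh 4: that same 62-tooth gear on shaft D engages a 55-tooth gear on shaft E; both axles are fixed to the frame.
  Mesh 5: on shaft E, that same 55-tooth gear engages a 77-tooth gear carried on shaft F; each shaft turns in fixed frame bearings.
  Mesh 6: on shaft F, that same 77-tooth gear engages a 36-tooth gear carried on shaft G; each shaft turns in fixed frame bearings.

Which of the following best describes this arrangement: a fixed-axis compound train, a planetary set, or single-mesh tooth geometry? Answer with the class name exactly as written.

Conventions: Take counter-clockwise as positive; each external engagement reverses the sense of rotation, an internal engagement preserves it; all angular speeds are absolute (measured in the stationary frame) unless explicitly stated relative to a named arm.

class = fixed-axis compound train [6 meshes; 6 ratios multiply, 6 sense flips]
classification: fixed-axis compound train

fixed-axis compound train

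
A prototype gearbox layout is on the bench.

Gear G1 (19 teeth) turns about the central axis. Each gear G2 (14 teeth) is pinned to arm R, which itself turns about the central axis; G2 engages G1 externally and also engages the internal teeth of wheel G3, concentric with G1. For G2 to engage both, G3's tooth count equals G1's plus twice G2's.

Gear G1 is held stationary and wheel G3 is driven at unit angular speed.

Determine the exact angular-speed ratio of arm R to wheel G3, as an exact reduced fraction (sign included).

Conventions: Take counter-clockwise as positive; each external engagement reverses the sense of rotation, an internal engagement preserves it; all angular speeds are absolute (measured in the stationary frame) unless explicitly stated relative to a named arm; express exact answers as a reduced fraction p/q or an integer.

47/66

topology: planetary set — G1 19T / G2 14T / G3 47T, arm = carrier (Willis)
ring teeth: 19 + 2·14 = 47
19(ω_sun−ω_arm) = −47(ω_ring−ω_arm),  ω_sun = 0, ω_ring = 1
19(0−ω_arm) = −47(1−ω_arm)  ⇒  66·ω_arm = 47  ⇒  ω_arm = 47/66
ω_out/ω_in = 47/66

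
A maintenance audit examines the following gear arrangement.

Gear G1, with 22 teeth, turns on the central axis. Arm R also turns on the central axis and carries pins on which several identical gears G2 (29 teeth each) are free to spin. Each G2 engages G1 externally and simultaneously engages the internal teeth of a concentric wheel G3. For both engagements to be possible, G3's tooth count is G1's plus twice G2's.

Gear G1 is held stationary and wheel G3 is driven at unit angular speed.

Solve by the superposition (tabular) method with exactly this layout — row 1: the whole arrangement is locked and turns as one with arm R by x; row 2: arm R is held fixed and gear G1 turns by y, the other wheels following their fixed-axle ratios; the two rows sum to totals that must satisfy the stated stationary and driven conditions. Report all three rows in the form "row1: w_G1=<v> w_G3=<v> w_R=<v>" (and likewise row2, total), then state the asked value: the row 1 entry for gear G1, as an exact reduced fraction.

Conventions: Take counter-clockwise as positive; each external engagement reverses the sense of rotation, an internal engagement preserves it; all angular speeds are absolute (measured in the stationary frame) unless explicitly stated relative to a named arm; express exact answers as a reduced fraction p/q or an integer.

planetary set (22T centre, 29T on arm, 80T internal) — Willis relation
row 1 — lock + rotate with arm: ω_sun = ω_ring = ω_arm = x
row 2 (arm held, sun turns y): ω_ring = −(22/80)·y, ω_arm = 0
boundary: total ω_sun = x + y = 0 and total ω_ring = x − (22/80)·y = 1  ⇒  y = -40/51, x = 40/51
row 2 ring = −(22/80)·(-40/51) = 11/51
totals (row 1 + row 2): sun 40/51 + (-40/51) = 0, ring 40/51 + 11/51 = 1, arm 40/51 + 0 = 40/51
asked cell (row1, sun) = 40/51

row1: w_G1=40/51 w_G3=40/51 w_R=40/51
row2: w_G1=-40/51 w_G3=11/51 w_R=0
total: w_G1=0 w_G3=1 w_R=40/51
asked value: 40/51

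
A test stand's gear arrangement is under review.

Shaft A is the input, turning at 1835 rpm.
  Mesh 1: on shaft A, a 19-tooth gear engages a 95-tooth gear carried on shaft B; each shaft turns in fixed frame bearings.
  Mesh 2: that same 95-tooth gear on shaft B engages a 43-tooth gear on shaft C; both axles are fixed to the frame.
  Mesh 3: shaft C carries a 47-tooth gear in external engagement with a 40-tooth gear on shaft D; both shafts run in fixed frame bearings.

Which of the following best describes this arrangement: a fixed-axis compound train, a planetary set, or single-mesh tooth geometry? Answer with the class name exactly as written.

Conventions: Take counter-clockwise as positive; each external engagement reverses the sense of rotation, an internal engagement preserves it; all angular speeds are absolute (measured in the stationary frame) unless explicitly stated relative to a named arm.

fixed-axis compound train

recognized (4 fixed axles, 3 meshes): fixed-axis compound train
classification: fixed-axis compound train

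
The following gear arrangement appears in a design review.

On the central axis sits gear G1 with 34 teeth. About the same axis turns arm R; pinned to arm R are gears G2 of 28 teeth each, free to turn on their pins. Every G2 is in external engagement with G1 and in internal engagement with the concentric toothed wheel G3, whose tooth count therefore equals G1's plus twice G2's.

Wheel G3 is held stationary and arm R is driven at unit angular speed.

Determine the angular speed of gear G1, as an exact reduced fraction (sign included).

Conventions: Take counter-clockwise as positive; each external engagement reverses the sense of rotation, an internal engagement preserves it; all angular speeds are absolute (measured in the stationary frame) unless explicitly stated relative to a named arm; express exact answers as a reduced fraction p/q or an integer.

recognized (axles ride arm R): planetary set, 34/28/90 teeth
ring teeth: 34 + 2·28 = 90
34(ω_sun−ω_arm) = −90(ω_ring−ω_arm),  ω_ring = 0, ω_arm = 1
ω_sun = 1 − (90/34)(0−1) = 62/17
exact speed ratio = 62/17

62/17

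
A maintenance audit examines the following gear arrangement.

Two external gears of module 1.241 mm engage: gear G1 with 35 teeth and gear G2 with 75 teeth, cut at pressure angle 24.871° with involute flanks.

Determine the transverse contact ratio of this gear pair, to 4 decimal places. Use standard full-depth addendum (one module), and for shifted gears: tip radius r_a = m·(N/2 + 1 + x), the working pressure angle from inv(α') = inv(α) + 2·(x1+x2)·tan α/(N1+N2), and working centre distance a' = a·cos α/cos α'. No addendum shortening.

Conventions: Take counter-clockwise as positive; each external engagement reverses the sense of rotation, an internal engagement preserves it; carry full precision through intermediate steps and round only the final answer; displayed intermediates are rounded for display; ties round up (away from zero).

topology: single-mesh involute geometry — m = 1.241, 35T/75T pair
base radii: r_b1 = 19.703354, r_b2 = 42.221473
tip radii: r_a1 = 22.958500, r_a2 = 47.778500
no profile shift: α' = α, a' = a
action lengths: √(r_a1²−r_b1²) = 11.784336, √(r_a2²−r_b2²) = 22.363638
base pitch p_b = π·m·cos α = 3.537138
CR = (11.784336 + 22.363638 − 68.255000·sin 24.87100°)/3.537138 = 1.538394
contact ratio ≈ 1.5384

1.5384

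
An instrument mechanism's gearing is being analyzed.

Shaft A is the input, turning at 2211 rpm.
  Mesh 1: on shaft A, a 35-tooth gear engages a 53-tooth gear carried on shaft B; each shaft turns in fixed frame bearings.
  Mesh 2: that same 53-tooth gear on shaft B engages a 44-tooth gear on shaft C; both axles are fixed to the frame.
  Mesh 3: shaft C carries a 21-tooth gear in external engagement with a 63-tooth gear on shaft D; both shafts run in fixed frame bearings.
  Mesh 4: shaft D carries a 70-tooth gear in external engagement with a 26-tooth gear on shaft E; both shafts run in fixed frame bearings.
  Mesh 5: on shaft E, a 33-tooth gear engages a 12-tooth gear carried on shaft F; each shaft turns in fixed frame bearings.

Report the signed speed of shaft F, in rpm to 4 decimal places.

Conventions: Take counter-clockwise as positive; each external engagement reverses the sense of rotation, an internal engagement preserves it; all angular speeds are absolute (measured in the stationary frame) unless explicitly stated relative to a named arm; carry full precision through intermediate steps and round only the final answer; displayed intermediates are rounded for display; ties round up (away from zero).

recognized (6 fixed axles, 5 meshes): fixed-axis compound train
mesh 1 [35T→53T]: ω = 2211.0000×35/53 = 1460.0943 rpm, sense flips to −
mesh 2 [53T→44T]: ω = 1460.0943×53/44 = 1758.7500 rpm, sense flips to +
mesh 3 [21T→63T]: ω = 1758.7500×21/63 = 586.2500 rpm, sense flips to −
mesh 4 [70T→26T]: ω = 586.2500×70/26 = 1578.3654 rpm, sense flips to +
mesh 5 [33T→12T]: ω = 1578.3654×33/12 = 4340.5048 rpm, sense flips to −
signed output speed = -4340.5048 rpm

-4340.5048 rpm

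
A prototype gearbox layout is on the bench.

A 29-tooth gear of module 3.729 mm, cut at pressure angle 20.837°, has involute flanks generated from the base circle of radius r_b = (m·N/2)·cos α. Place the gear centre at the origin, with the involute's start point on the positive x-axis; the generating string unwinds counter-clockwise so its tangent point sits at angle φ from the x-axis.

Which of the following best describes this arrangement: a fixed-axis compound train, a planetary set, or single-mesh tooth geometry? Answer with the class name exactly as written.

single-mesh tooth geometry

recognized (one wheel, involute flank): single-mesh tooth geometry, m = 3.729, N = 29
classification: single-mesh tooth geometry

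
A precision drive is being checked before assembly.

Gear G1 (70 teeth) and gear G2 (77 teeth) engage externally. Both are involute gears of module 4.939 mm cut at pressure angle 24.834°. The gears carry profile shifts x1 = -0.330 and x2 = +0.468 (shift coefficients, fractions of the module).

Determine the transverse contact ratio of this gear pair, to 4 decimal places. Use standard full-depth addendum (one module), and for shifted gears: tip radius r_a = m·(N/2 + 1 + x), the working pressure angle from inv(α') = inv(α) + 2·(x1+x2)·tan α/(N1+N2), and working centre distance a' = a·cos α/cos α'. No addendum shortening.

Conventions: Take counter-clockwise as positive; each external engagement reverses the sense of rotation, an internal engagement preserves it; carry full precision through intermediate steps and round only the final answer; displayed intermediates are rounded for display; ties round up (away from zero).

1.5583

single-mesh involute tooth geometry (70T engaging 77T at module 4.939)
base radii: r_b1 = 156.879899, r_b2 = 172.567889
tip radii: r_a1 = 176.174130, r_a2 = 197.401952
inv(α') = inv(24.834°) + 2·(-0.330+0.468)·tan α/(70+77) = 0.03021901  ⇒  α' = 25.06402°
a' = a·cos α / cos α' = 363.0165·cos 24.834°/cos 25.06402° = 363.695134
action lengths: √(r_a1²−r_b1²) = 80.162469, √(r_a2²−r_b2²) = 95.853297
base pitch p_b = π·m·cos α = 14.081507
CR = (80.162469 + 95.853297 − 363.695134·sin 25.06402°)/14.081507 = 1.558311
contact ratio ≈ 1.5583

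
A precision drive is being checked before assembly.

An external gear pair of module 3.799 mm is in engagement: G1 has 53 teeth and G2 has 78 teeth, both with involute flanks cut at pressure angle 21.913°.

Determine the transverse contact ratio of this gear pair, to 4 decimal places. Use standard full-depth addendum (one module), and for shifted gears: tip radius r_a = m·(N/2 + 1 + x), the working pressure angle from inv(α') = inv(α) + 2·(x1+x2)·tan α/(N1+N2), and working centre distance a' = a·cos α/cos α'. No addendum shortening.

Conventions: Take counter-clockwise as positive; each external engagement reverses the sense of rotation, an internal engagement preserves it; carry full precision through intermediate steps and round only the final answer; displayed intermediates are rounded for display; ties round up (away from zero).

recognized (one external pair, fixed centres): single-mesh tooth geometry, m = 3.799, N1 = 53, N2 = 78
base radii: r_b1 = 93.400001, r_b2 = 137.456605
tip radii: r_a1 = 104.472500, r_a2 = 151.960000
no profile shift: α' = α, a' = a
action lengths: √(r_a1²−r_b1²) = 46.807511, √(r_a2²−r_b2²) = 64.788296
base pitch p_b = π·m·cos α = 11.072632
CR = (46.807511 + 64.788296 − 248.834500·sin 21.91300°)/11.072632 = 1.691666
contact ratio ≈ 1.6917

1.6917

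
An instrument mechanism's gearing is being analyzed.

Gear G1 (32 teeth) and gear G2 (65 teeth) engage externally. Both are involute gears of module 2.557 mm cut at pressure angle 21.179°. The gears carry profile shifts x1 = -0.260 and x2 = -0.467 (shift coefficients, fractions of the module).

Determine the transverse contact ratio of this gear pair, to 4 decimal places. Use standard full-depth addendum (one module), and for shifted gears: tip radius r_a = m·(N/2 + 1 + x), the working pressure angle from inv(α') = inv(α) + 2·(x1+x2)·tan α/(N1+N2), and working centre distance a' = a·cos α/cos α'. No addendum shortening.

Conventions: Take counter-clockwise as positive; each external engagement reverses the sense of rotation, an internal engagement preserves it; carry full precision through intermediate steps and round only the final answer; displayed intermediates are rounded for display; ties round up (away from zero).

recognized (one external pair, fixed centres): single-mesh tooth geometry, m = 2.557, N1 = 32, N2 = 65
base radii: r_b1 = 38.148651, r_b2 = 77.489448
tip radii: r_a1 = 42.804180, r_a2 = 84.465381
inv(α') = inv(21.179°) + 2·(-0.260-0.467)·tan α/(32+65) = 0.01200176  ⇒  α' = 18.64834°
a' = a·cos α / cos α' = 124.0145·cos 21.179°/cos 18.64834° = 122.045618
action lengths: √(r_a1²−r_b1²) = 19.413352, √(r_a2²−r_b2²) = 33.612290
base pitch p_b = π·m·cos α = 7.490470
CR = (19.413352 + 33.612290 − 122.045618·sin 18.64834°)/7.490470 = 1.869106
contact ratio ≈ 1.8691

1.8691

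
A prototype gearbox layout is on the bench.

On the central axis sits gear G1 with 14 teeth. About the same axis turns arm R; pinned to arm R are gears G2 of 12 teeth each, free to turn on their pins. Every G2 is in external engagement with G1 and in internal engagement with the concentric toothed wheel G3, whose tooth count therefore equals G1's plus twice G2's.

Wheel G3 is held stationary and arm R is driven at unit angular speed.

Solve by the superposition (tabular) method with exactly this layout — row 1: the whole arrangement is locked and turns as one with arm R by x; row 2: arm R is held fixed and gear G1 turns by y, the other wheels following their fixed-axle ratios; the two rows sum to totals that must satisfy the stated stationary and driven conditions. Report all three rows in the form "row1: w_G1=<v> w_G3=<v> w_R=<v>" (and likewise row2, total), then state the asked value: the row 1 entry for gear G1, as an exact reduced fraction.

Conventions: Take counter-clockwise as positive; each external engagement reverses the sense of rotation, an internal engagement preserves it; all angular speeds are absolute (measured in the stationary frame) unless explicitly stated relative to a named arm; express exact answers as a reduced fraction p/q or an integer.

class = planetary set [G3 = 14+2·12 = 38; Willis about the carrier]
row 1 (train locked, turned with arm): all members turn x
row 2: sun turns y, ring = −(14/38)·y, arm 0
boundary: total ω_ring = x − (14/38)·y = 0 and total ω_arm = x = 1  ⇒  y = 19/7, x = 1
row 2 ring = −(14/38)·19/7 = -1
totals (row 1 + row 2): sun 1 + 19/7 = 26/7, ring 1 + (-1) = 0, arm 1 + 0 = 1
asked cell (row1, sun) = 1

row1: w_G1=1 w_G3=1 w_R=1
row2: w_G1=19/7 w_G3=-1 w_R=0
total: w_G1=26/7 w_G3=0 w_R=1
asked value: 1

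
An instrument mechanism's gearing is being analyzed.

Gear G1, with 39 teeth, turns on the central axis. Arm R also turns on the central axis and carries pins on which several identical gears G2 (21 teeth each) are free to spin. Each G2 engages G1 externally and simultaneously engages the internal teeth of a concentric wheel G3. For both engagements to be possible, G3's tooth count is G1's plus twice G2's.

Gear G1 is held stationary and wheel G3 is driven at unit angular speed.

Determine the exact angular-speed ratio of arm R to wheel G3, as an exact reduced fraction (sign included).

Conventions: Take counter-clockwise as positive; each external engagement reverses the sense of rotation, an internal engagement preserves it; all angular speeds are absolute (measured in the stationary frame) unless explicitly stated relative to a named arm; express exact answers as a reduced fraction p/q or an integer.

planetary set (39T centre, 21T on arm, 81T internal) — Willis relation
ring teeth: 39 + 2·21 = 81
39(ω_sun−ω_arm) = −81(ω_ring−ω_arm),  ω_sun = 0, ω_ring = 1
39(0−ω_arm) = −81(1−ω_arm)  ⇒  120·ω_arm = 81  ⇒  ω_arm = 27/40
ω_out/ω_in = 27/40

27/40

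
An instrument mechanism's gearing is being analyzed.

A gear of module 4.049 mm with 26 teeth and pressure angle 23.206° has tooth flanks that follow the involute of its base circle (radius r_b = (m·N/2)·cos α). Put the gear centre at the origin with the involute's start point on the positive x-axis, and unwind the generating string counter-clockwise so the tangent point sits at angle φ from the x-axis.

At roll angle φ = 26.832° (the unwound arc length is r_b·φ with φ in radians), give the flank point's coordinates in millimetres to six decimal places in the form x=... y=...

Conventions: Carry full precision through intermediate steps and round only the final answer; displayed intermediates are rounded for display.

x=53.395978 y=1.620192

recognized (one wheel, involute flank): single-mesh tooth geometry, m = 4.049, N = 26
pitch radius r_p = m·N/2 = 4.049·26/2 = 52.637000
base radius r_b = r_p·cos α = 52.637000·cos 23.206° = 48.378355
roll angle φ = 26.832° = 0.46830674 rad
x = r_b·(cos φ + φ·sin φ) = 53.395978
y = r_b·(sin φ − φ·cos φ) = 1.620192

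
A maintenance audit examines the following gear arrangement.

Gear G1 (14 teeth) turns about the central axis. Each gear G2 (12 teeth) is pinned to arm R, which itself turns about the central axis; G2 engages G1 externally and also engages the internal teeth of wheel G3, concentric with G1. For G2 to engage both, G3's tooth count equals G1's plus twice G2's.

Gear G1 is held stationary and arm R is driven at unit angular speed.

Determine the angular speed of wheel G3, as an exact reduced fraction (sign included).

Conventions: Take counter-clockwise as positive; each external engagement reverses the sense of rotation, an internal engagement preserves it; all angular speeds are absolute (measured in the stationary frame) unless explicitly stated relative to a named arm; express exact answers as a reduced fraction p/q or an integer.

26/19

planetary set (14T centre, 12T on arm, 38T internal) — Willis relation
ring teeth: 14 + 2·12 = 38
14(ω_sun−ω_arm) = −38(ω_ring−ω_arm),  ω_sun = 0, ω_arm = 1
ω_ring = 1 − (14/38)(0−1) = 26/19
exact speed ratio = 26/19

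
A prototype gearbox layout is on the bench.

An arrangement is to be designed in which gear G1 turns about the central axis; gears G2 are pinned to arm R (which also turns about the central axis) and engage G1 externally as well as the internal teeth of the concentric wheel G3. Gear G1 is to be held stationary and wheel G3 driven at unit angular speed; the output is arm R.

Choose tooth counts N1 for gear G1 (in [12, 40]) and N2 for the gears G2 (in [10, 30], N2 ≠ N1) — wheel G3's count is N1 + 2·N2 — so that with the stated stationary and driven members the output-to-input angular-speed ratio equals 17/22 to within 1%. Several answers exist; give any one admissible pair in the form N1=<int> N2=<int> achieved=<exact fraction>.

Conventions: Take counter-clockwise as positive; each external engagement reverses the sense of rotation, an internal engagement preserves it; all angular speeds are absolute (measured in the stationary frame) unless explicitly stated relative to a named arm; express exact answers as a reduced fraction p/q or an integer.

N1=15 N2=18 achieved=17/22

class = planetary set [ratio 17/22 wanted; Willis about the carrier]
Willis with ω_sun = 0: ω_arm/ω_ring = N3/(N1+N3); set equal to 17/22  ⇒  N3/N1 = (17/22)/(1 − 17/22) = 17/5
N3 = N1 + 2·N2  ⇒  N2/N1 = (N3/N1 − 1)/2 = (17/5 − 1)/2 = 6/5
smallest multiple with N1 ≥ 12 and N2 ≥ 10: k = 3  ⇒  N1 = 3·5 = 15, N2 = 3·6 = 18 (N1 ≤ 40, N2 ≤ 30, N2 ≠ N1 ✓), N3 = 15 + 2·18 = 51
check: N3/(N1+N3) with N1 = 15, N3 = 51 gives 17/22; |achieved − target| = 0 ≤ 17/2200 ✓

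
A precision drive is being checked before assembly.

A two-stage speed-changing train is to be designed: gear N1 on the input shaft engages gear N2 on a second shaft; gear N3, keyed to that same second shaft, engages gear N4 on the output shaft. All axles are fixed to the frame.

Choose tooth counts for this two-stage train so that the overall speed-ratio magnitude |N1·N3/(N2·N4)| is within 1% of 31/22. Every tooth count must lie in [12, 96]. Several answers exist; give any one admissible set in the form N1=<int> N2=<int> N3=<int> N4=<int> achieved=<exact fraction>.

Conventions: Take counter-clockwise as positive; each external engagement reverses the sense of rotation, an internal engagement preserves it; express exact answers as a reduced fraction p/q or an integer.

N1=12 N2=22 N3=31 N4=12 achieved=31/22

class = fixed-axis compound train [2-stage, 31/22 wanted]
target = 31/22 in lowest terms: an exact hit needs N1·N3 = k·31 and N2·N4 = k·22 for one integer k, every count in [12, 96]; additionally prefer no 1:1 stage (N1 ≠ N2, N3 ≠ N4)
k = 1…11: no 1:1-free in-range split of k·31 and k·22 into factor pairs; take k = 12
k = 12: N1·N3 = 372 = 12·31, N2·N4 = 264 = 22·12
achieved = 12·31/(22·12) = 31/22; |achieved − target| = 0 ≤ 31/2200 ✓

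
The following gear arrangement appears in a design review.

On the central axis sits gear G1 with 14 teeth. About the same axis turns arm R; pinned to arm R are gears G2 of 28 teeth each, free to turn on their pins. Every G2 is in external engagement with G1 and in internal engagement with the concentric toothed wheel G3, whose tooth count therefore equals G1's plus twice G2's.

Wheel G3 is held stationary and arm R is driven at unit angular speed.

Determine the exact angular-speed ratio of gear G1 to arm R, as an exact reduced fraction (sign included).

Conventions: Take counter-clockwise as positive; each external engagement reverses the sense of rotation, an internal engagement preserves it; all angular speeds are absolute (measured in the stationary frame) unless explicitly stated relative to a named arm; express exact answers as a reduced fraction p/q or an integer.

planetary set (14T centre, 28T on arm, 70T internal) — Willis relation
ring teeth: 14 + 2·28 = 70
14(ω_sun−ω_arm) = −70(ω_ring−ω_arm),  ω_ring = 0, ω_arm = 1
ω_sun = 1 − (70/14)(0−1) = 6
ω_out/ω_in = 6

6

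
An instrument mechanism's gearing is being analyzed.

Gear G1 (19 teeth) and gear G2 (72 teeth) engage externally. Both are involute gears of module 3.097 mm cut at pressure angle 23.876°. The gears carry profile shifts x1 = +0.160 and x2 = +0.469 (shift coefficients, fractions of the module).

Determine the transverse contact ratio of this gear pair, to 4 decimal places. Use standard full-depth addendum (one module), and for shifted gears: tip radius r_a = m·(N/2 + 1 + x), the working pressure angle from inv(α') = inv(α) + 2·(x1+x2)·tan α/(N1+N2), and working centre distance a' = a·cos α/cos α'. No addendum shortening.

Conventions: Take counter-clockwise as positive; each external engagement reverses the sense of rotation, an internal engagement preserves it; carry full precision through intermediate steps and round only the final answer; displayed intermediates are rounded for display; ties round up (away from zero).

1.4622

class = single-mesh tooth geometry [involute pair 19T × 72T, m = 3.097]
base radii: r_b1 = 26.903713, r_b2 = 101.950914
tip radii: r_a1 = 33.014020, r_a2 = 116.041493
inv(α') = inv(23.876°) + 2·(+0.160+0.469)·tan α/(19+72) = 0.03204225  ⇒  α' = 25.53161°
a' = a·cos α / cos α' = 140.9135·cos 23.876°/cos 25.53161° = 142.799315
action lengths: √(r_a1²−r_b1²) = 19.134151, √(r_a2²−r_b2²) = 55.422372
base pitch p_b = π·m·cos α = 8.896896
CR = (19.134151 + 55.422372 − 142.799315·sin 25.53161°)/8.896896 = 1.462166
contact ratio ≈ 1.4622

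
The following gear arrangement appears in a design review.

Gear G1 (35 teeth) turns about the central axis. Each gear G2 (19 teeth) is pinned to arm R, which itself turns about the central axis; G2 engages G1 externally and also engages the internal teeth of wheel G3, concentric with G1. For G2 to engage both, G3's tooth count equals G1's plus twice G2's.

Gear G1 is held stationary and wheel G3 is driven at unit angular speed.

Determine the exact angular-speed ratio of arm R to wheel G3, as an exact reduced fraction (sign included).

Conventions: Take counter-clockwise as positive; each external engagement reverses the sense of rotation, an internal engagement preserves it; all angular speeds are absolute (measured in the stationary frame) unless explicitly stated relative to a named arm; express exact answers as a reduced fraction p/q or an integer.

topology: planetary set — G1 35T / G2 19T / G3 73T, arm = carrier (Willis)
ring teeth: 35 + 2·19 = 73
35(ω_sun−ω_arm) = −73(ω_ring−ω_arm),  ω_sun = 0, ω_ring = 1
35(0−ω_arm) = −73(1−ω_arm)  ⇒  108·ω_arm = 73  ⇒  ω_arm = 73/108
ω_out/ω_in = 73/108

73/108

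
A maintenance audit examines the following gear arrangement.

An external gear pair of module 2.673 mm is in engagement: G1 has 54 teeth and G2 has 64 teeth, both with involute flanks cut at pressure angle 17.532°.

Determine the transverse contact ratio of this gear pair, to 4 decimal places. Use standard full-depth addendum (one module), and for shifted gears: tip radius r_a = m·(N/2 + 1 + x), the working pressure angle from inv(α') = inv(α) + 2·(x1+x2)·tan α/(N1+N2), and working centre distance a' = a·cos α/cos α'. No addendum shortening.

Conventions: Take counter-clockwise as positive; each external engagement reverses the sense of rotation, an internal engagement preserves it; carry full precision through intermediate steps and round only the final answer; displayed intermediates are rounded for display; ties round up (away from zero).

single-mesh involute tooth geometry (54T engaging 64T at module 2.673)
base radii: r_b1 = 68.818575, r_b2 = 81.562755
tip radii: r_a1 = 74.844000, r_a2 = 88.209000
no profile shift: α' = α, a' = a
action lengths: √(r_a1²−r_b1²) = 29.421559, √(r_a2²−r_b2²) = 33.590842
base pitch p_b = π·m·cos α = 8.007405
CR = (29.421559 + 33.590842 − 157.707000·sin 17.53200°)/8.007405 = 1.936332
contact ratio ≈ 1.9363

1.9363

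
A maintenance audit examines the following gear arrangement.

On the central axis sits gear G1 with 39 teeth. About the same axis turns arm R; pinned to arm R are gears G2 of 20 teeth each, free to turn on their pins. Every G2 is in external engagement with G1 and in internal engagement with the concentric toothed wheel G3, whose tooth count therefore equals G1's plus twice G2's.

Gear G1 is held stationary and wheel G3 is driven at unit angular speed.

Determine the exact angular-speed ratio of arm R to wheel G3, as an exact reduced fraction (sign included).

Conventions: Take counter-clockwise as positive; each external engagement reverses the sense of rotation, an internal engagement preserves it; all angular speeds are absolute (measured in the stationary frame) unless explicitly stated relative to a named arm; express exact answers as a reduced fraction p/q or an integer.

79/118

planetary set (39T centre, 20T on arm, 79T internal) — Willis relation
ring teeth: 39 + 2·20 = 79
39(ω_sun−ω_arm) = −79(ω_ring−ω_arm),  ω_sun = 0, ω_ring = 1
39(0−ω_arm) = −79(1−ω_arm)  ⇒  118·ω_arm = 79  ⇒  ω_arm = 79/118
ω_out/ω_in = 79/118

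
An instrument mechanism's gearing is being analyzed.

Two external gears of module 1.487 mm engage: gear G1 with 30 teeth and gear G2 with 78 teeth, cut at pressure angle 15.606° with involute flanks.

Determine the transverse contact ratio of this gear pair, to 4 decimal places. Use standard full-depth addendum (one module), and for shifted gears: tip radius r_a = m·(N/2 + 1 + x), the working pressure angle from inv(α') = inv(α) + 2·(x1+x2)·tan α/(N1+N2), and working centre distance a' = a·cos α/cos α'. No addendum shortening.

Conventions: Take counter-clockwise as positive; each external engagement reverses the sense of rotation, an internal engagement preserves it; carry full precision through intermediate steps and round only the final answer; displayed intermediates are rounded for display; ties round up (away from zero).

class = single-mesh tooth geometry [involute pair 30T × 78T, m = 1.487]
base radii: r_b1 = 21.482713, r_b2 = 55.855053
tip radii: r_a1 = 23.792000, r_a2 = 59.480000
no profile shift: α' = α, a' = a
action lengths: √(r_a1²−r_b1²) = 10.225083, √(r_a2²−r_b2²) = 20.447088
base pitch p_b = π·m·cos α = 4.499329
CR = (10.225083 + 20.447088 − 80.298000·sin 15.60600°)/4.499329 = 2.015934
contact ratio ≈ 2.0159

2.0159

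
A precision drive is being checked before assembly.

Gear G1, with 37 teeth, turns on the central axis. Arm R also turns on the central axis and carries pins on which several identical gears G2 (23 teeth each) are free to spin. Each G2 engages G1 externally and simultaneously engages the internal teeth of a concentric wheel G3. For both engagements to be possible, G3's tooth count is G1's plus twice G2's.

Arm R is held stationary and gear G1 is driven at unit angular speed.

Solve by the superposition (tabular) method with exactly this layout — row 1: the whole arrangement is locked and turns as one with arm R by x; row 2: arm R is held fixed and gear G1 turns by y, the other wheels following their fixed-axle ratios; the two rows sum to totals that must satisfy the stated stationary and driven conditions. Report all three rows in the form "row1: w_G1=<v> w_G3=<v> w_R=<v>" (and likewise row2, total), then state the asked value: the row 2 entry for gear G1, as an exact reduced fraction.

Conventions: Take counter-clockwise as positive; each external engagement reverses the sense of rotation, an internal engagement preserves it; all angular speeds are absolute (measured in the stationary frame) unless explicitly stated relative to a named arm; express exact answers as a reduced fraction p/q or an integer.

recognized (axles ride arm R): planetary set, 37/23/83 teeth
row 1 (train locked, turned with arm): all members turn x
row 2 (arm held, sun turns y): ω_ring = −(37/83)·y, ω_arm = 0
boundary: total ω_arm = x = 0 and total ω_sun = x + y = 1  ⇒  y = 1, x = 0
row 2 ring = −(37/83)·1 = -37/83
totals (row 1 + row 2): sun 0 + 1 = 1, ring 0 + (-37/83) = -37/83, arm 0 + 0 = 0
asked cell (row2, sun) = 1

row1: w_G1=0 w_G3=0 w_R=0
row2: w_G1=1 w_G3=-37/83 w_R=0
total: w_G1=1 w_G3=-37/83 w_R=0
asked value: 1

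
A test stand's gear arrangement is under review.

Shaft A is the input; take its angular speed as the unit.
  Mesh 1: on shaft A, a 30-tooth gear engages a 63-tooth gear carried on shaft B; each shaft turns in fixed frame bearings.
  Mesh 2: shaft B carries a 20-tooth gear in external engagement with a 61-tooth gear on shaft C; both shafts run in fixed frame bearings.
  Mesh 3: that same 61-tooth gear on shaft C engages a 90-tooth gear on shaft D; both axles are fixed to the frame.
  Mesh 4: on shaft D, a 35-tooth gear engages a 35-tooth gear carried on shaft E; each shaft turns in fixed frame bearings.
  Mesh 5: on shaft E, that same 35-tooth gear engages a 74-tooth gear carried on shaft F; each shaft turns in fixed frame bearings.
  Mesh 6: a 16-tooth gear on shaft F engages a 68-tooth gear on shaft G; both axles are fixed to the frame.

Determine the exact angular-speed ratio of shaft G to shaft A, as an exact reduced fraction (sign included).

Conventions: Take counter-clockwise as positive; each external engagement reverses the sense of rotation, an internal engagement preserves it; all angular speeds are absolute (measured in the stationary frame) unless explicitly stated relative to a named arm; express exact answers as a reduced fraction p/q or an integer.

class = fixed-axis compound train [6 meshes; 6 ratios multiply, 6 sense flips]
mesh 1 [30T→63T]: running ratio 10/21, sense −
mesh 2 [20T→61T]: running ratio 200/1281, sense +
mesh 3 [61T→90T]: running ratio 20/189, sense −
mesh 4 [35T→35T]: running ratio 20/189, sense +
mesh 5 [35T→74T]: running ratio 50/999, sense −
mesh 6 [16T→68T]: running ratio 200/16983, sense +
ω_out/ω_in = 200/16983

200/16983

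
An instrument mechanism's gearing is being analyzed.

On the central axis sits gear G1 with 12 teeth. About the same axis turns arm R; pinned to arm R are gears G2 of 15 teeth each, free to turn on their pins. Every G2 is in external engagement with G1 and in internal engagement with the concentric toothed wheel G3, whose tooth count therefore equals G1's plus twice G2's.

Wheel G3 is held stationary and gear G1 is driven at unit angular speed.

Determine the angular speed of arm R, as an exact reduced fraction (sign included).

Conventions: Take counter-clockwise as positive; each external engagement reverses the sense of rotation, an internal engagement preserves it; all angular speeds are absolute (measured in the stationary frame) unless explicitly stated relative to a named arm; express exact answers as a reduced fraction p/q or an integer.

planetary set (12T centre, 15T on arm, 42T internal) — Willis relation
ring teeth: 12 + 2·15 = 42
12(ω_sun−ω_arm) = −42(ω_ring−ω_arm),  ω_ring = 0, ω_sun = 1
12(1−ω_arm) = −42(0−ω_arm)  ⇒  54·ω_arm = 12  ⇒  ω_arm = 2/9
exact speed ratio = 2/9

2/9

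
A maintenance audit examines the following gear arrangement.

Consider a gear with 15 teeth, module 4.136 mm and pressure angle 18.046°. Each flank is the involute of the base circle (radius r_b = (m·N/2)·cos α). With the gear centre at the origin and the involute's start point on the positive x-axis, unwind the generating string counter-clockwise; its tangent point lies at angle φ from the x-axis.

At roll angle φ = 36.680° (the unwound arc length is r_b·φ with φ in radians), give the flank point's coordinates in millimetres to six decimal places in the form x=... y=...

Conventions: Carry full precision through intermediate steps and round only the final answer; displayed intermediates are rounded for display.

topology: single-mesh involute geometry — m = 4.136, N = 15
pitch radius r_p = m·N/2 = 4.136·15/2 = 31.020000
base radius r_b = r_p·cos α = 31.020000·cos 18.046° = 29.494068
roll angle φ = 36.680° = 0.64018677 rad
x = r_b·(cos φ + φ·sin φ) = 34.932677
y = r_b·(sin φ − φ·cos φ) = 2.475306

x=34.932677 y=2.475306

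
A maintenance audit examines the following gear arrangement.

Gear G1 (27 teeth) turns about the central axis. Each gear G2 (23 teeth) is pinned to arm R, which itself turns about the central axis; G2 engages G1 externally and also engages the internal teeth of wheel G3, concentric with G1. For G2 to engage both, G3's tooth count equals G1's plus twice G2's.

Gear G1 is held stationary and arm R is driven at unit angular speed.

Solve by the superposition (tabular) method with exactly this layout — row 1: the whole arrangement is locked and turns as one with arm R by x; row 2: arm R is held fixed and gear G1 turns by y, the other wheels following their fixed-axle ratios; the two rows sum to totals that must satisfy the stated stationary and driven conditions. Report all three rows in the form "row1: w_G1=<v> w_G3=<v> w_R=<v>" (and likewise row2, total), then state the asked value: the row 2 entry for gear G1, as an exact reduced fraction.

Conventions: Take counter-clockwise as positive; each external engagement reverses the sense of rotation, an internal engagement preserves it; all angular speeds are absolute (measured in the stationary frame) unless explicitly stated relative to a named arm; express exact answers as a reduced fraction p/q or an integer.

planetary set (27T centre, 23T on arm, 73T internal) — Willis relation
row 1 (train locked, turned with arm): all members turn x
row 2: sun turns y, ring = −(27/73)·y, arm 0
boundary: total ω_sun = x + y = 0 and total ω_arm = x = 1  ⇒  y = -1, x = 1
row 2 ring = −(27/73)·(-1) = 27/73
totals (row 1 + row 2): sun 1 + (-1) = 0, ring 1 + 27/73 = 100/73, arm 1 + 0 = 1
asked cell (row2, sun) = -1

row1: w_G1=1 w_G3=1 w_R=1
row2: w_G1=-1 w_G3=27/73 w_R=0
total: w_G1=0 w_G3=100/73 w_R=1
asked value: -1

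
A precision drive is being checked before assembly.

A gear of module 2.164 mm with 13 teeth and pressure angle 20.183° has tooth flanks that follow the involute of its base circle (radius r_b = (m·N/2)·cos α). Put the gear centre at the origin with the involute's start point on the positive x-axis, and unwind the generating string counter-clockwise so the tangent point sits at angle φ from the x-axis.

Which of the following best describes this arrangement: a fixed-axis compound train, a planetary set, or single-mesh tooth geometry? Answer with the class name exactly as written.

single-mesh tooth geometry

recognized (one wheel, involute flank): single-mesh tooth geometry, m = 2.164, N = 13
classification: single-mesh tooth geometry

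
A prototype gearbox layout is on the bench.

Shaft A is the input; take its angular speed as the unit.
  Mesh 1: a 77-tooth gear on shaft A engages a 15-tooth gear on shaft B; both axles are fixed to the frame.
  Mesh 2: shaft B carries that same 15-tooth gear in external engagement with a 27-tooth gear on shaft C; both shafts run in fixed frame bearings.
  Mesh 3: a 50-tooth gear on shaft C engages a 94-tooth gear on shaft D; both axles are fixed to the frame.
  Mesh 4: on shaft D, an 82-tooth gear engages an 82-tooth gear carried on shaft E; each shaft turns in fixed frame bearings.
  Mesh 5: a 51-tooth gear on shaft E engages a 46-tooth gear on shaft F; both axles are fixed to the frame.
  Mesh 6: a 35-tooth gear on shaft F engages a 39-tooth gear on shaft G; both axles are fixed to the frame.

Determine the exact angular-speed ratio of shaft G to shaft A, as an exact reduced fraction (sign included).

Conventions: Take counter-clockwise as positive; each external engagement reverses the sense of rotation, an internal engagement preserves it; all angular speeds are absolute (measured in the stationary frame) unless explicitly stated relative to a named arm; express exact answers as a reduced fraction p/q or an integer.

class = fixed-axis compound train [6 meshes; 6 ratios multiply, 6 sense flips]
mesh 1 [77T→15T]: running ratio 77/15, sense −
mesh 2 [15T→27T]: running ratio 77/27, sense +
mesh 3 [50T→94T]: running ratio 1925/1269, sense −
mesh 4 [82T→82T]: running ratio 1925/1269, sense +
mesh 5 [51T→46T]: running ratio 32725/19458, sense −
mesh 6 [35T→39T]: running ratio 1145375/758862, sense +
ω_out/ω_in = 1145375/758862

1145375/758862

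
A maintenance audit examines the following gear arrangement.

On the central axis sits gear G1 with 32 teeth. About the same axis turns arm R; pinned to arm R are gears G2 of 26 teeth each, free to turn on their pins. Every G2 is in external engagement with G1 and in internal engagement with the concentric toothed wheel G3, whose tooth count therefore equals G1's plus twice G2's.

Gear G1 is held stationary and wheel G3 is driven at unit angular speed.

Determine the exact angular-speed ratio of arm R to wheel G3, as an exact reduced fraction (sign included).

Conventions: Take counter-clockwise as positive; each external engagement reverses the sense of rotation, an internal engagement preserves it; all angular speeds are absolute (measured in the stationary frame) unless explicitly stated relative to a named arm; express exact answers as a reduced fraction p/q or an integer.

class = planetary set [G3 = 32+2·26 = 84; Willis about the carrier]
ring teeth: 32 + 2·26 = 84
32(ω_sun−ω_arm) = −84(ω_ring−ω_arm),  ω_sun = 0, ω_ring = 1
32(0−ω_arm) = −84(1−ω_arm)  ⇒  116·ω_arm = 84  ⇒  ω_arm = 21/29
ω_out/ω_in = 21/29

21/29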